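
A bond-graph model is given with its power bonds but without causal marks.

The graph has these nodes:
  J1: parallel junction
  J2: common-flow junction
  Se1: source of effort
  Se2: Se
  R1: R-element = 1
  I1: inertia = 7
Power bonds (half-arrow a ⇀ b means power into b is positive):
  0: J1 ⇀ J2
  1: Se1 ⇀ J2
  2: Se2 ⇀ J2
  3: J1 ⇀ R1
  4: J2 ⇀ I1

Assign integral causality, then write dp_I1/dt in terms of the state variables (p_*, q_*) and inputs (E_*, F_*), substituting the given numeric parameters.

dp_I1/dt = E_Se1 + E_Se2 - p_I1/7

b1 stroke→J2  (source Se1 imposes e)
b2 stroke→J2  (Se2 (Se) sets effort on bond)
b4 stroke→I1  (prefer integral on I1)
b0 stroke→J2  (J2 flow already set via bond 4)
b3 stroke→J1  (closing 0-jn rule on J1)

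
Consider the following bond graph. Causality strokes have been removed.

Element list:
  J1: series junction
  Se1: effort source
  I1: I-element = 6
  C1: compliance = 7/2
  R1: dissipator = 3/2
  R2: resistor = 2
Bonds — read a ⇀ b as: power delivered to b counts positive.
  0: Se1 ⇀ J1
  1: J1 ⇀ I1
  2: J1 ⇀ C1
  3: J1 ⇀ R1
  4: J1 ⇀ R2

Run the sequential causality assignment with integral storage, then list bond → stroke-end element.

bond 0 |J1  (Se1 (Se) sets effort on bond)
bond 1 |I1  (I1 outputs flow p/I1)
bond 2 |J1  (J1 flow already set via bond 1)
bond 3 |J1  (1-jn J1 has f-setter on 1)
bond 4 |J1  (J1 flow already set via bond 1)

bond 0 |J1
bond 1 |I1
bond 2 |J1
bond 3 |J1
bond 4 |J1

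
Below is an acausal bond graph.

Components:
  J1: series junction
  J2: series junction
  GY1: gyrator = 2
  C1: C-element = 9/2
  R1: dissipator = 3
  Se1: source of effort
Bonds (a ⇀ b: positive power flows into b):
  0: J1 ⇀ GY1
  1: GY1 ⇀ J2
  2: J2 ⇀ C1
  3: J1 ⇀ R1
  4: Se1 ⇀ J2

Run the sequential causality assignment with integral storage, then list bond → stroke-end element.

b4 stroke at J2  (Se1: effort source, stroke at far end)
b2 stroke at J2  (prefer integral on C1)
b1 stroke at GY1  (J2 needs exactly one f-in)
b0 stroke at GY1  (through GY1, causality inverts; strokes same side of GY1)
b3 stroke at J1  (J1 flow already set via bond 0)

b0 stroke→GY1
b1 stroke→GY1
b2 stroke→J2
b3 stroke→J1
b4 stroke→J2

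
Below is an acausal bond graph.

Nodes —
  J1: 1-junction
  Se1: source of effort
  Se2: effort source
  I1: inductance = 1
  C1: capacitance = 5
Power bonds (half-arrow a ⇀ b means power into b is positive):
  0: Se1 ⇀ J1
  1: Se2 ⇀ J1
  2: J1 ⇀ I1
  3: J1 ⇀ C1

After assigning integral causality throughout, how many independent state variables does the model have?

bond 0 →J1  (Se1: effort source, stroke at far end)
bond 1 →J1  (Se2: effort source, stroke at far end)
bond 2 →I1  (prefer integral on I1)
bond 3 →J1  (1-jn J1 has f-setter on 2)

2  (C1, I1 all integral)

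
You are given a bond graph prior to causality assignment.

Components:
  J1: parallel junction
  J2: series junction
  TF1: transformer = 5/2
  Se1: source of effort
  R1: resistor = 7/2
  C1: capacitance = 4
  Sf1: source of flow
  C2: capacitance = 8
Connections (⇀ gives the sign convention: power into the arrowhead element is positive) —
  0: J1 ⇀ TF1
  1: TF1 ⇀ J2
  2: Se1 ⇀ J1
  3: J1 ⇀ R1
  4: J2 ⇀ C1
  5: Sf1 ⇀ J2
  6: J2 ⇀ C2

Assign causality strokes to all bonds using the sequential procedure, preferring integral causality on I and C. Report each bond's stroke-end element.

β2 stroke at J1  (Se1 fixes effort; stroke away)
β5 stroke at Sf1  (Sf1 fixes flow; stroke at Sf1)
β0 stroke at TF1  (0-jn J1 has e-setter on 2)
β3 stroke at R1  (J1: bond 2 brought effort, rest push out)
β1 stroke at J2  (J2 flow already set via bond 5)
β4 stroke at J2  (J2 flow already set via bond 5)
β6 stroke at J2  (common-f at J2 fixed by 5)

b0 stroke→TF1
b1 stroke→J2
b2 stroke→J1
b3 stroke→R1
b4 stroke→J2
b5 stroke→Sf1
b6 stroke→J2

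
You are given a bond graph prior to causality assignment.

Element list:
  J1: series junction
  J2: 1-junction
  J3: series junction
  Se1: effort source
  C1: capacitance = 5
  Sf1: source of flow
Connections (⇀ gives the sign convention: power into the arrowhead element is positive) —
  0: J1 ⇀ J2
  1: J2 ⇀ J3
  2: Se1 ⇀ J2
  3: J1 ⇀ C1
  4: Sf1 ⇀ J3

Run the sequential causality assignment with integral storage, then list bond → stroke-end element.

bond 0 →J2
bond 1 →J3
bond 2 →J2
bond 3 →J1
bond 4 →Sf1

bond 2 stroke→J2  (Se1 (Se) sets effort on bond)
bond 4 stroke→Sf1  (source Sf1 imposes f)
bond 1 stroke→J3  (J3 flow already set via bond 4)
bond 0 stroke→J2  (1-jn J2 has f-setter on 1)
bond 3 stroke→J1  (J1: bond 0 brought flow, rest push out)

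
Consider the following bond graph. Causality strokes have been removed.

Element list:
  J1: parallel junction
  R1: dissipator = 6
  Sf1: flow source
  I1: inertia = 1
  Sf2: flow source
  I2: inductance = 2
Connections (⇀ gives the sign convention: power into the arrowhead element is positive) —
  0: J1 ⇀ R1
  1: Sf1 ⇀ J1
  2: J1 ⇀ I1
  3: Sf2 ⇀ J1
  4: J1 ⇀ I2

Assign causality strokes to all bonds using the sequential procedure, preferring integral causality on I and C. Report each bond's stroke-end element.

#1 |Sf1  (Sf1: flow source, stroke at near end)
#3 |Sf2  (Sf2 fixes flow; stroke at Sf2)
#2 |I1  (I1 integral (f out))
#4 |I2  (I2 outputs flow p/I2)
#0 |J1  (J1 needs exactly one e-in)

#0 →J1
#1 →Sf1
#2 →I1
#3 →Sf2
#4 →I2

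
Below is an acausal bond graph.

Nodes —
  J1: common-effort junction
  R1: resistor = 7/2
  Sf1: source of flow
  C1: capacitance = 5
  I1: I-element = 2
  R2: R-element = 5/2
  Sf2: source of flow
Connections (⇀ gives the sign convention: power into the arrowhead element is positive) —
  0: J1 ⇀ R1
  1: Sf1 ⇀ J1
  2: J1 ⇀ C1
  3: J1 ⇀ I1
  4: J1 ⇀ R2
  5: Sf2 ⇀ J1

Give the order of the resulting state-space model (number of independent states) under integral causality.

2  (C1, I1 all integral)

b1 →Sf1  (Sf1: flow source, stroke at near end)
b5 →Sf2  (Sf2 fixes flow; stroke at Sf2)
b2 →J1  (prefer integral on C1)
b0 →R1  (J1 effort already set via bond 2)
b3 →I1  (common-e at J1 fixed by 2)
b4 →R2  (0-jn J1 has e-setter on 2)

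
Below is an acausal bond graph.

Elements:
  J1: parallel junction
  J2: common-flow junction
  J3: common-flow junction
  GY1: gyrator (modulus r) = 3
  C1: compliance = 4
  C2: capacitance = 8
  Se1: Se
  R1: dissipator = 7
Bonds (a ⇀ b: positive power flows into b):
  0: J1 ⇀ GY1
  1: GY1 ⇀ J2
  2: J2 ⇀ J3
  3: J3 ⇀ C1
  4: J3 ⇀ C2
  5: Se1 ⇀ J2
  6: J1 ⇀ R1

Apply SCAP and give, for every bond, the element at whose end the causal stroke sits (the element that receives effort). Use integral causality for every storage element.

#5 stroke→J2  (Se1 fixes effort; stroke away)
#3 stroke→J3  (C1 integral (e out))
#4 stroke→J3  (prefer integral on C2)
#2 stroke→J2  (J3: last free bond brings flow in)
#1 stroke→GY1  (J2 needs exactly one f-in)
#0 stroke→GY1  (GY GY1: same side as bond 1)
#6 stroke→J1  (J1 needs exactly one e-in)

b0 |GY1
b1 |GY1
b2 |J2
b3 |J3
b4 |J3
b5 |J2
b6 |J1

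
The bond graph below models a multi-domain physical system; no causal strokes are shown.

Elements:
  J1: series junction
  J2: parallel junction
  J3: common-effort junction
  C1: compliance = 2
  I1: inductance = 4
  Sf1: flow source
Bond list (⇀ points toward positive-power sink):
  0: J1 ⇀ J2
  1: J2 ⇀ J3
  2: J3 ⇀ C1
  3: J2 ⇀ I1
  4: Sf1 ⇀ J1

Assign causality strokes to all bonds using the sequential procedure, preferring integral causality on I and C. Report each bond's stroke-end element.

β4 stroke at Sf1  (Sf1 (Sf) sets flow on bond)
β0 stroke at J1  (1-jn J1 has f-setter on 4)
β2 stroke at J3  (C1: C, integral causality)
β1 stroke at J2  (J3 effort already set via bond 2)
β3 stroke at I1  (J2: bond 1 brought effort, rest push out)

#0 stroke→J1
#1 stroke→J2
#2 stroke→J3
#3 stroke→I1
#4 stroke→Sf1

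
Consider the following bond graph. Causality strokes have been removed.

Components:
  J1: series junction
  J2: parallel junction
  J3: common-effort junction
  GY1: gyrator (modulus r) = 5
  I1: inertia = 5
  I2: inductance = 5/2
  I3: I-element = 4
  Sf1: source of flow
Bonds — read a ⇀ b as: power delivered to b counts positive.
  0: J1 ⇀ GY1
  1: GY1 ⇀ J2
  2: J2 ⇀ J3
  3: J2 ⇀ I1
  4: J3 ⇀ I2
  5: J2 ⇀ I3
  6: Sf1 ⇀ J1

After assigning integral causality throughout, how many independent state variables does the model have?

#6 stroke at Sf1  (Sf1: flow source, stroke at near end)
#0 stroke at J1  (J1 flow already set via bond 6)
#1 stroke at J2  (GY GY1: same side as bond 0)
#2 stroke at J3  (J2 effort already set via bond 1)
#3 stroke at I1  (J2: bond 1 brought effort, rest push out)
#5 stroke at I3  (0-jn J2 has e-setter on 1)
#4 stroke at I2  (0-jn J3 has e-setter on 2)

3  (I1, I2, I3 all integral)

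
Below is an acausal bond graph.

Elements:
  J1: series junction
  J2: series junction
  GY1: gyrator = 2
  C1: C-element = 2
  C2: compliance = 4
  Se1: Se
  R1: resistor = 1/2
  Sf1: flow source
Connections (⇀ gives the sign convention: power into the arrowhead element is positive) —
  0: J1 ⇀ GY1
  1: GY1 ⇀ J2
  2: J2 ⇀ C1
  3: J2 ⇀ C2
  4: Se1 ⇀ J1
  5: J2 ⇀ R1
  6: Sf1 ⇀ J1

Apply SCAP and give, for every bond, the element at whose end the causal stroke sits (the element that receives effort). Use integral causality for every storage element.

bond 4 stroke at J1  (Se1: effort source, stroke at far end)
bond 6 stroke at Sf1  (Sf1: flow source, stroke at near end)
bond 0 stroke at J1  (1-jn J1 has f-setter on 6)
bond 1 stroke at J2  (through GY1, causality inverts; strokes same side of GY1)
bond 2 stroke at J2  (C1: C, integral causality)
bond 3 stroke at J2  (C2 outputs effort q/C2)
bond 5 stroke at R1  (only one flow-in slot at J2)

bond 0 stroke at J1
bond 1 stroke at J2
bond 2 stroke at J2
bond 3 stroke at J2
bond 4 stroke at J1
bond 5 stroke at R1
bond 6 stroke at Sf1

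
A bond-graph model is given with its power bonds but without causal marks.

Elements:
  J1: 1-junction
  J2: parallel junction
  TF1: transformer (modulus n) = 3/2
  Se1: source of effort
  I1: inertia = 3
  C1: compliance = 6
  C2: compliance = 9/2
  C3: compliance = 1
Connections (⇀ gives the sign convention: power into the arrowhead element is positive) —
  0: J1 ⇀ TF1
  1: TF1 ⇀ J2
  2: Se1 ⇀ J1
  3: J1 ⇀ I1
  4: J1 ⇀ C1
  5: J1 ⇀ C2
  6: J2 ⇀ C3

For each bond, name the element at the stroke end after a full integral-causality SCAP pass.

b0 →J1
b1 →TF1
b2 →J1
b3 →I1
b4 →J1
b5 →J1
b6 →J2

#2 |J1  (source Se1 imposes e)
#3 |I1  (prefer integral on I1)
#0 |J1  (common-f at J1 fixed by 3)
#4 |J1  (J1: bond 3 brought flow, rest push out)
#5 |J1  (J1 flow already set via bond 3)
#1 |TF1  (TF1 one-in-one-out from 0)
#6 |J2  (J2 needs exactly one e-in)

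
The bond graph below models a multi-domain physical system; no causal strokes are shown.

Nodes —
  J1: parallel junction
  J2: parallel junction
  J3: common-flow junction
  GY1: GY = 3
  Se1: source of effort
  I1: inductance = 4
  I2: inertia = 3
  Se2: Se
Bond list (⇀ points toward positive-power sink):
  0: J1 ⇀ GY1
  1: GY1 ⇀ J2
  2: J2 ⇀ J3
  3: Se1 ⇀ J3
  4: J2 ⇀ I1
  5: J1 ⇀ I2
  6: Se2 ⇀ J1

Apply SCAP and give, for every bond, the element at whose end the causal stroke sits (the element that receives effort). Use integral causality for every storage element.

β3 stroke→J3  (Se1 (Se) sets effort on bond)
β6 stroke→J1  (Se2 (Se) sets effort on bond)
β0 stroke→GY1  (common-e at J1 fixed by 6)
β5 stroke→I2  (common-e at J1 fixed by 6)
β2 stroke→J2  (J3: last free bond brings flow in)
β1 stroke→GY1  (GY1 both-in/both-out from 0)
β4 stroke→I1  (J2: bond 2 brought effort, rest push out)

bond 0 stroke at GY1
bond 1 stroke at GY1
bond 2 stroke at J2
bond 3 stroke at J3
bond 4 stroke at I1
bond 5 stroke at I2
bond 6 stroke at J1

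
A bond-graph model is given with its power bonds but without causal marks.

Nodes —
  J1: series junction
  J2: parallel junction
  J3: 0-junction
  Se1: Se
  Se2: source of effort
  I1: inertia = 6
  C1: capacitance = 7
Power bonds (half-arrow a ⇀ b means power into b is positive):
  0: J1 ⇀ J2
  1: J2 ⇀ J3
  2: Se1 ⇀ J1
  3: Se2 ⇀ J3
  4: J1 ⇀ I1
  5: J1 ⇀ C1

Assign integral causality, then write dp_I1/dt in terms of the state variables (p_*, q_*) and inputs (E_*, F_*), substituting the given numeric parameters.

dp_I1/dt = E_Se1 - E_Se2 - q_C1/7

b2 |J1  (Se1 fixes effort; stroke away)
b3 |J3  (Se2 (Se) sets effort on bond)
b1 |J2  (J3 effort already set via bond 3)
b0 |J1  (J2: bond 1 brought effort, rest push out)
b4 |I1  (I1 integral (f out))
b5 |J1  (1-jn J1 has f-setter on 4)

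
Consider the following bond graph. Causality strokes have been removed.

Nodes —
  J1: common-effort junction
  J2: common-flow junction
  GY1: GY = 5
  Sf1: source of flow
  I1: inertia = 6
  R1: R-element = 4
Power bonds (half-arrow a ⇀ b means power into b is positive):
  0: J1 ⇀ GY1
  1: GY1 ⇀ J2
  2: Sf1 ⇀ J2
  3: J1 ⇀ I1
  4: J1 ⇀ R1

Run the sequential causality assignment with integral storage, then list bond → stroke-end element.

b2 →Sf1  (Sf1 (Sf) sets flow on bond)
b1 →J2  (J2: bond 2 brought flow, rest push out)
b0 →J1  (GY1: gyrator matches bond 1)
b3 →I1  (J1: bond 0 brought effort, rest push out)
b4 →R1  (common-e at J1 fixed by 0)

b0 |J1
b1 |J2
b2 |Sf1
b3 |I1
b4 |R1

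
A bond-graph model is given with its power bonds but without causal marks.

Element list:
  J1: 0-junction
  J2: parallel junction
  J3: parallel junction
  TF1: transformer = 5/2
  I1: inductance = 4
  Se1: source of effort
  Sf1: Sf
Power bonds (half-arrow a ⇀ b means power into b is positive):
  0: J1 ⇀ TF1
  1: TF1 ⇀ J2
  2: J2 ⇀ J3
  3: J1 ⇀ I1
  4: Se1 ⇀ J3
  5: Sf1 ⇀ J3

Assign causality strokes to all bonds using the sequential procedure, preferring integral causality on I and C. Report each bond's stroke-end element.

bond 4 stroke→J3  (Se1 fixes effort; stroke away)
bond 5 stroke→Sf1  (Sf1 (Sf) sets flow on bond)
bond 2 stroke→J2  (0-jn J3 has e-setter on 4)
bond 1 stroke→TF1  (J2: bond 2 brought effort, rest push out)
bond 0 stroke→J1  (TF TF1: opposite of bond 1)
bond 3 stroke→I1  (J1 effort already set via bond 0)

β0 |J1
β1 |TF1
β2 |J2
β3 |I1
β4 |J3
β5 |Sf1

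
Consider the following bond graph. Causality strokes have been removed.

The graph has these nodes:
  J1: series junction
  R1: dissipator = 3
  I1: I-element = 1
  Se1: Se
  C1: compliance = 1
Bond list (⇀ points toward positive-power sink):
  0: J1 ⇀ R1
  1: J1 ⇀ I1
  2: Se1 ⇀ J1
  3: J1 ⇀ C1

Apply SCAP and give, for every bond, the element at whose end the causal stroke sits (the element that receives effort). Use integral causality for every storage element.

β2 |J1  (Se1 fixes effort; stroke away)
β1 |I1  (I1 outputs flow p/I1)
β0 |J1  (1-jn J1 has f-setter on 1)
β3 |J1  (J1: bond 1 brought flow, rest push out)

β0 →J1
β1 →I1
β2 →J1
β3 →J1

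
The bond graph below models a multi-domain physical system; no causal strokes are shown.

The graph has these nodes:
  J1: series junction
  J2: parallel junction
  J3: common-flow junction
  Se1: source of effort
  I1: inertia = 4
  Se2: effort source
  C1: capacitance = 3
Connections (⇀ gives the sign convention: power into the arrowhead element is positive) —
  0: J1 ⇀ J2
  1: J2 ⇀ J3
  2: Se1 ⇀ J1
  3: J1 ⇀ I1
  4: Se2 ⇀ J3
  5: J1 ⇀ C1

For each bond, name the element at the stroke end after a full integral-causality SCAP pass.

b0 stroke→J1
b1 stroke→J2
b2 stroke→J1
b3 stroke→I1
b4 stroke→J3
b5 stroke→J1

b2 stroke→J1  (source Se1 imposes e)
b4 stroke→J3  (source Se2 imposes e)
b1 stroke→J2  (closing 1-jn rule on J3)
b0 stroke→J1  (0-jn J2 has e-setter on 1)
b3 stroke→I1  (prefer integral on I1)
b5 stroke→J1  (J1: bond 3 brought flow, rest push out)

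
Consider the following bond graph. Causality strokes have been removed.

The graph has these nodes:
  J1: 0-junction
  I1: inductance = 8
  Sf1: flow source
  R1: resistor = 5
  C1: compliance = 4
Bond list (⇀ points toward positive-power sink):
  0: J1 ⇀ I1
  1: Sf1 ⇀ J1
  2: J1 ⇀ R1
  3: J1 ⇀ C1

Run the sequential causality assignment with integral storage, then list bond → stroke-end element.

b0 stroke at I1
b1 stroke at Sf1
b2 stroke at R1
b3 stroke at J1

b1 stroke at Sf1  (source Sf1 imposes f)
b0 stroke at I1  (I1 integral (f out))
b3 stroke at J1  (C1 integral (e out))
b2 stroke at R1  (common-e at J1 fixed by 3)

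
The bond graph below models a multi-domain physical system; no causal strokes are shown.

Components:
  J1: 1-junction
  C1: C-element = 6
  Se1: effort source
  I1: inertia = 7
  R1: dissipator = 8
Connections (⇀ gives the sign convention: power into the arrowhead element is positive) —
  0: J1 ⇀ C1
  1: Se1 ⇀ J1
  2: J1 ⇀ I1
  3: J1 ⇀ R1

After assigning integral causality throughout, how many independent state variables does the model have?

2  (C1, I1 all integral)

bond 1 stroke→J1  (Se1: effort source, stroke at far end)
bond 0 stroke→J1  (C1 outputs effort q/C1)
bond 2 stroke→I1  (prefer integral on I1)
bond 3 stroke→J1  (common-f at J1 fixed by 2)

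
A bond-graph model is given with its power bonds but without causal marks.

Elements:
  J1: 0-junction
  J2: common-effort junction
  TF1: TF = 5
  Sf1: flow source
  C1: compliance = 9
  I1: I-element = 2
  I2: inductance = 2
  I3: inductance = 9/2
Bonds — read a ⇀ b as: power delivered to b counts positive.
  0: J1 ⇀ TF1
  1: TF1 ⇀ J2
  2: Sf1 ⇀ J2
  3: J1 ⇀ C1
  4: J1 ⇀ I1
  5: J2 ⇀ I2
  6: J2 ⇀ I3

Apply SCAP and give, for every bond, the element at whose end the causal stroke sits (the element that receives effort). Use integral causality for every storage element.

bond 0 →TF1
bond 1 →J2
bond 2 →Sf1
bond 3 →J1
bond 4 →I1
bond 5 →I2
bond 6 →I3

b2 stroke→Sf1  (Sf1 (Sf) sets flow on bond)
b3 stroke→J1  (C1: C, integral causality)
b0 stroke→TF1  (common-e at J1 fixed by 3)
b4 stroke→I1  (0-jn J1 has e-setter on 3)
b1 stroke→J2  (through TF1, causality passes straight; one stroke at TF1)
b5 stroke→I2  (J2 effort already set via bond 1)
b6 stroke→I3  (J2 effort already set via bond 1)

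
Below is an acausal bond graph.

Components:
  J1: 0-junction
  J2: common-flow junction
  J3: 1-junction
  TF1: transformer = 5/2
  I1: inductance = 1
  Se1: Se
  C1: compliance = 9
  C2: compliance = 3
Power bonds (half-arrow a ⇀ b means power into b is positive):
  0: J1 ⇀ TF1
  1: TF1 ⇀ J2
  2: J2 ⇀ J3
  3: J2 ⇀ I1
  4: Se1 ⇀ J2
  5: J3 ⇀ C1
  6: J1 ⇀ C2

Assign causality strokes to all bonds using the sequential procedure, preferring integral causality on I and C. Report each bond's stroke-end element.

β0 →TF1
β1 →J2
β2 →J2
β3 →I1
β4 →J2
β5 →J3
β6 →J1

β4 |J2  (Se1: effort source, stroke at far end)
β3 |I1  (I1 integral (f out))
β1 |J2  (J2 flow already set via bond 3)
β2 |J2  (J2: bond 3 brought flow, rest push out)
β5 |J3  (J3: bond 2 brought flow, rest push out)
β0 |TF1  (TF1 one-in-one-out from 1)
β6 |J1  (closing 0-jn rule on J1)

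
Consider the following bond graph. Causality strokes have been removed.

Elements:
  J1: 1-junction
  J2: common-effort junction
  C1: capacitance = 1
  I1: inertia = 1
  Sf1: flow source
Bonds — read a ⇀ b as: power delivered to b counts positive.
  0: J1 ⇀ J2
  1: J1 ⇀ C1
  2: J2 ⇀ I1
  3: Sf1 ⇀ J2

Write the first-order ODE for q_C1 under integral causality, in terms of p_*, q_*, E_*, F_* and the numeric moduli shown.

dq_C1/dt = -F_Sf1 + p_I1

#3 stroke at Sf1  (source Sf1 imposes f)
#1 stroke at J1  (prefer integral on C1)
#0 stroke at J2  (only one flow-in slot at J1)
#2 stroke at I1  (J2 effort already set via bond 0)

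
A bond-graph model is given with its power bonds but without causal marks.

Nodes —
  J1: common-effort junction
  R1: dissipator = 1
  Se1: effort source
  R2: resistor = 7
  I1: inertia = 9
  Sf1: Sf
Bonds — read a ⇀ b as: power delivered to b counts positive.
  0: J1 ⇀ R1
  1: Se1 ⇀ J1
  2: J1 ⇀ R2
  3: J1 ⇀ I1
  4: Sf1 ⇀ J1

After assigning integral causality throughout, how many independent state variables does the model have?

1  (I1 all integral)

b1 →J1  (source Se1 imposes e)
b4 →Sf1  (Sf1 fixes flow; stroke at Sf1)
b0 →R1  (0-jn J1 has e-setter on 1)
b2 →R2  (J1 effort already set via bond 1)
b3 →I1  (0-jn J1 has e-setter on 1)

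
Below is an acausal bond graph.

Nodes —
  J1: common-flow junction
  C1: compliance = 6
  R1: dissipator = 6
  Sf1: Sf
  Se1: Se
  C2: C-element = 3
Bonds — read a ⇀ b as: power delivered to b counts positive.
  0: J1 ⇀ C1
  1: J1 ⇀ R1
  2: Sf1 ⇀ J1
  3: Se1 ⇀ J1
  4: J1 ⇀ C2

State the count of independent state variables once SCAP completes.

2  (C1, C2 all integral)

β2 stroke at Sf1  (Sf1 fixes flow; stroke at Sf1)
β3 stroke at J1  (Se1 fixes effort; stroke away)
β0 stroke at J1  (common-f at J1 fixed by 2)
β1 stroke at J1  (1-jn J1 has f-setter on 2)
β4 stroke at J1  (J1: bond 2 brought flow, rest push out)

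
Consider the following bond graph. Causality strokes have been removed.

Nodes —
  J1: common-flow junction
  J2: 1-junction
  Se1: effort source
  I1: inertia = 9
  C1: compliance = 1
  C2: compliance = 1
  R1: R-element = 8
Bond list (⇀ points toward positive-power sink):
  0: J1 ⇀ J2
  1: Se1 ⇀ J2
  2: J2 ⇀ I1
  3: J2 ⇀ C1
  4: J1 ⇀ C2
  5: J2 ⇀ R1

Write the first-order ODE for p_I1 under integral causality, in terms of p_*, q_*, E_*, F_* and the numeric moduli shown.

#1 stroke at J2  (source Se1 imposes e)
#2 stroke at I1  (I1: I, integral causality)
#0 stroke at J2  (J2 flow already set via bond 2)
#3 stroke at J2  (1-jn J2 has f-setter on 2)
#5 stroke at J2  (J2 flow already set via bond 2)
#4 stroke at J1  (J1: bond 0 brought flow, rest push out)

dp_I1/dt = E_Se1 - 8*p_I1/9 - q_C1 - q_C2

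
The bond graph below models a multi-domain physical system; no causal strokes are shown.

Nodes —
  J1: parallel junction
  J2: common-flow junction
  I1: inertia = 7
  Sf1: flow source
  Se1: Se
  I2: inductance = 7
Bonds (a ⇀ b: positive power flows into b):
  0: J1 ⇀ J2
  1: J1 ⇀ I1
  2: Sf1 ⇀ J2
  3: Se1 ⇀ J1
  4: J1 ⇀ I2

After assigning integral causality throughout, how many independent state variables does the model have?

2  (I1, I2 all integral)

bond 2 |Sf1  (Sf1 fixes flow; stroke at Sf1)
bond 3 |J1  (Se1 (Se) sets effort on bond)
bond 0 |J2  (common-e at J1 fixed by 3)
bond 1 |I1  (J1 effort already set via bond 3)
bond 4 |I2  (J1: bond 3 brought effort, rest push out)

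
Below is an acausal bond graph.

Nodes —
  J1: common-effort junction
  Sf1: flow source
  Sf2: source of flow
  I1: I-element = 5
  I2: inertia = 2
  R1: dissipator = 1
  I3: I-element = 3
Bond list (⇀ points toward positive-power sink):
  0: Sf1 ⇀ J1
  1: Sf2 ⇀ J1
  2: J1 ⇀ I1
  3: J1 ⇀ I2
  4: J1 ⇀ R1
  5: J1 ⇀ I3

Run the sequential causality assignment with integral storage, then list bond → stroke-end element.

bond 0 stroke at Sf1  (Sf1 (Sf) sets flow on bond)
bond 1 stroke at Sf2  (Sf2 fixes flow; stroke at Sf2)
bond 2 stroke at I1  (I1 outputs flow p/I1)
bond 3 stroke at I2  (I2: I, integral causality)
bond 5 stroke at I3  (I3: I, integral causality)
bond 4 stroke at J1  (J1: last free bond brings effort in)

#0 →Sf1
#1 →Sf2
#2 →I1
#3 →I2
#4 →J1
#5 →I3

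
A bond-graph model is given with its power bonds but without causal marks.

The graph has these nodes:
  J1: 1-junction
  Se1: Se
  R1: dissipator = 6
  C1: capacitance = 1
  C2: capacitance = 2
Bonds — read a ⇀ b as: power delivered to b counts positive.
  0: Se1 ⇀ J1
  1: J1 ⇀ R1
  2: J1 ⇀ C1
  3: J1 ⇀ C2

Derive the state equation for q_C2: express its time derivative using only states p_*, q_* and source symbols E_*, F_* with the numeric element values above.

#0 stroke at J1  (Se1 (Se) sets effort on bond)
#2 stroke at J1  (C1: C, integral causality)
#3 stroke at J1  (C2: C, integral causality)
#1 stroke at R1  (J1 needs exactly one f-in)

dq_C2/dt = E_Se1/6 - q_C1/6 - q_C2/12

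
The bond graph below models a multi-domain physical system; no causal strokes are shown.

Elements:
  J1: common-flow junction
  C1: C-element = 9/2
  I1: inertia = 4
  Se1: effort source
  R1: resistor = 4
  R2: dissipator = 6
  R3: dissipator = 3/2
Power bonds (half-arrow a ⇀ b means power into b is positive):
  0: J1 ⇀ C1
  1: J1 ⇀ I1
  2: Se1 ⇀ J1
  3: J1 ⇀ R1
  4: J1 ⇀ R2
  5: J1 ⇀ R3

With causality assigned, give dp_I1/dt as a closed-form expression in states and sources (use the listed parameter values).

dp_I1/dt = E_Se1 - 23*p_I1/8 - 2*q_C1/9

#2 →J1  (Se1 fixes effort; stroke away)
#0 →J1  (prefer integral on C1)
#1 →I1  (I1: I, integral causality)
#3 →J1  (1-jn J1 has f-setter on 1)
#4 →J1  (common-f at J1 fixed by 1)
#5 →J1  (J1: bond 1 brought flow, rest push out)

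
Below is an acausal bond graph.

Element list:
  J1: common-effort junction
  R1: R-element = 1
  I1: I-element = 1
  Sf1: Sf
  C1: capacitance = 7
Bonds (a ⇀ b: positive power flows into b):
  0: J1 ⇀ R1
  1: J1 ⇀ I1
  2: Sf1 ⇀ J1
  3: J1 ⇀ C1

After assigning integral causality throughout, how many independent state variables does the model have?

b2 stroke at Sf1  (Sf1: flow source, stroke at near end)
b1 stroke at I1  (I1 integral (f out))
b3 stroke at J1  (C1 integral (e out))
b0 stroke at R1  (J1 effort already set via bond 3)

2  (C1, I1 all integral)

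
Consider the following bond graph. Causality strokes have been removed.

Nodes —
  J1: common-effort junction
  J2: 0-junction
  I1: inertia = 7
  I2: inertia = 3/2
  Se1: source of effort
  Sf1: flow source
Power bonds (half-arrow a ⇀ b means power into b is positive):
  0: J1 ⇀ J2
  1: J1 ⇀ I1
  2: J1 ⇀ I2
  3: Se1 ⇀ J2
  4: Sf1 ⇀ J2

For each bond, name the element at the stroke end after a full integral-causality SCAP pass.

β3 |J2  (Se1 (Se) sets effort on bond)
β4 |Sf1  (Sf1 fixes flow; stroke at Sf1)
β0 |J1  (0-jn J2 has e-setter on 3)
β1 |I1  (J1 effort already set via bond 0)
β2 |I2  (J1: bond 0 brought effort, rest push out)

β0 stroke at J1
β1 stroke at I1
β2 stroke at I2
β3 stroke at J2
β4 stroke at Sf1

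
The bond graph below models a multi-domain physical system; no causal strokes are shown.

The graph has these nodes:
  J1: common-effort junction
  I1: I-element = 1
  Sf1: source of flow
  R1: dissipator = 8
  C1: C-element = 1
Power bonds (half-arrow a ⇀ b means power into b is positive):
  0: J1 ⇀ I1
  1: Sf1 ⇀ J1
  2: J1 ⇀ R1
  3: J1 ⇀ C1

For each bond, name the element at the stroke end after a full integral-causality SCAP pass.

bond 0 →I1
bond 1 →Sf1
bond 2 →R1
bond 3 →J1

b1 |Sf1  (Sf1 fixes flow; stroke at Sf1)
b0 |I1  (I1 outputs flow p/I1)
b3 |J1  (C1: C, integral causality)
b2 |R1  (common-e at J1 fixed by 3)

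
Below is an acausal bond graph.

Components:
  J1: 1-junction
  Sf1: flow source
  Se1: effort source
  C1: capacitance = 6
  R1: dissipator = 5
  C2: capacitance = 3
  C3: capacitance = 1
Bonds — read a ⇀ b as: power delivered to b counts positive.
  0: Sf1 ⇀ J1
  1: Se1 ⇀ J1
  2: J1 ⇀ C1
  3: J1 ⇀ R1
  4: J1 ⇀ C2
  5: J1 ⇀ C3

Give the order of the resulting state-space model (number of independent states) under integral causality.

bond 0 stroke→Sf1  (Sf1: flow source, stroke at near end)
bond 1 stroke→J1  (Se1 (Se) sets effort on bond)
bond 2 stroke→J1  (common-f at J1 fixed by 0)
bond 3 stroke→J1  (J1 flow already set via bond 0)
bond 4 stroke→J1  (J1 flow already set via bond 0)
bond 5 stroke→J1  (J1: bond 0 brought flow, rest push out)

3  (C1, C2, C3 all integral)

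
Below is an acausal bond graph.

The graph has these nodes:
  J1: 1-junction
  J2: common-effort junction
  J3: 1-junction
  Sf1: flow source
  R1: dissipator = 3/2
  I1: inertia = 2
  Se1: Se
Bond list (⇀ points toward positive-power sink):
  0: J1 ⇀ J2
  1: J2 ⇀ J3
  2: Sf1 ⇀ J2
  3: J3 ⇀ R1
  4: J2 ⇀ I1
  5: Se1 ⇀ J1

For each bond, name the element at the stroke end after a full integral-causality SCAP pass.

b0 stroke at J2
b1 stroke at J3
b2 stroke at Sf1
b3 stroke at R1
b4 stroke at I1
b5 stroke at J1

bond 2 →Sf1  (Sf1 fixes flow; stroke at Sf1)
bond 5 →J1  (Se1: effort source, stroke at far end)
bond 0 →J2  (closing 1-jn rule on J1)
bond 1 →J3  (J2 effort already set via bond 0)
bond 4 →I1  (J2 effort already set via bond 0)
bond 3 →R1  (closing 1-jn rule on J3)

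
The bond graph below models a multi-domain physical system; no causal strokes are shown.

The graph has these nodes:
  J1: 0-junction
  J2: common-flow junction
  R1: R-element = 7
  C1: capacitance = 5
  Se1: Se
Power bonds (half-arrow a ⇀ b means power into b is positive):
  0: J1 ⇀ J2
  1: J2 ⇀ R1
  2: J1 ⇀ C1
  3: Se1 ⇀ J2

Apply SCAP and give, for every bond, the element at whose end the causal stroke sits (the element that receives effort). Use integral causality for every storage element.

β0 stroke at J2
β1 stroke at R1
β2 stroke at J1
β3 stroke at J2

#3 |J2  (source Se1 imposes e)
#2 |J1  (C1: C, integral causality)
#0 |J2  (J1 effort already set via bond 2)
#1 |R1  (only one flow-in slot at J2)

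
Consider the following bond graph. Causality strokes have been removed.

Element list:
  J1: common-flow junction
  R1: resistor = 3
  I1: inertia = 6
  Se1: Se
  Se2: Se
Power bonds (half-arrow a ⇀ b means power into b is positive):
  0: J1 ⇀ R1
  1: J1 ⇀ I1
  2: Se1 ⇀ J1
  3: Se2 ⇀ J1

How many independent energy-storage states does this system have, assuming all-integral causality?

#2 →J1  (Se1 (Se) sets effort on bond)
#3 →J1  (Se2 fixes effort; stroke away)
#1 →I1  (I1 integral (f out))
#0 →J1  (common-f at J1 fixed by 1)

1  (I1 all integral)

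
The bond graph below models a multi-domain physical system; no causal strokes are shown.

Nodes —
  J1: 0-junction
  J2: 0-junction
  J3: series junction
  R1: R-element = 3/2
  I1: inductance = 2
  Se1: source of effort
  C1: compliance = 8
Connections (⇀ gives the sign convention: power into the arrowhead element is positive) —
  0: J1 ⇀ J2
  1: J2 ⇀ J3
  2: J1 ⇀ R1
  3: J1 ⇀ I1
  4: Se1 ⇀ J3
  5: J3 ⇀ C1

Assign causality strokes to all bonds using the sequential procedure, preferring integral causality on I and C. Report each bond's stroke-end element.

b0 stroke at J1
b1 stroke at J2
b2 stroke at R1
b3 stroke at I1
b4 stroke at J3
b5 stroke at J3

β4 →J3  (Se1 fixes effort; stroke away)
β3 →I1  (I1 outputs flow p/I1)
β5 →J3  (C1 integral (e out))
β1 →J2  (J3: last free bond brings flow in)
β0 →J1  (0-jn J2 has e-setter on 1)
β2 →R1  (J1 effort already set via bond 0)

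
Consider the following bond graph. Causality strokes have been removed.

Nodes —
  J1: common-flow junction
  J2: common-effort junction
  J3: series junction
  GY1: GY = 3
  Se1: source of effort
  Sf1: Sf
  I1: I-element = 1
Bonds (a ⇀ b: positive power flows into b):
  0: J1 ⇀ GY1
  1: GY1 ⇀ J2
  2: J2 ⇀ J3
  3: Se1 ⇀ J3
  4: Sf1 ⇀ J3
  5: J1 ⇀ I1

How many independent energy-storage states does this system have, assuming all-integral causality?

β3 stroke→J3  (Se1: effort source, stroke at far end)
β4 stroke→Sf1  (source Sf1 imposes f)
β2 stroke→J3  (J3: bond 4 brought flow, rest push out)
β1 stroke→J2  (only one effort-in slot at J2)
β0 stroke→J1  (GY1: gyrator matches bond 1)
β5 stroke→I1  (J1 needs exactly one f-in)

1  (I1 all integral)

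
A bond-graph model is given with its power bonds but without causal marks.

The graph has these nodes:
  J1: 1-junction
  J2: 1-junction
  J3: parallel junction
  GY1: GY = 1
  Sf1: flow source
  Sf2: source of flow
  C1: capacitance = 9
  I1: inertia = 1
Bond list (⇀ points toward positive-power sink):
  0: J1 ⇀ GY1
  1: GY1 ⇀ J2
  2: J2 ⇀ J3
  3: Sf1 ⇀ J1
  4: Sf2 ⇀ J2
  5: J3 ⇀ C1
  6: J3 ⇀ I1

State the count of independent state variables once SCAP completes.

2  (C1, I1 all integral)

b3 |Sf1  (Sf1 (Sf) sets flow on bond)
b4 |Sf2  (Sf2 (Sf) sets flow on bond)
b0 |J1  (J1 flow already set via bond 3)
b1 |J2  (common-f at J2 fixed by 4)
b2 |J2  (J2 flow already set via bond 4)
b5 |J3  (C1 outputs effort q/C1)
b6 |I1  (J3 effort already set via bond 5)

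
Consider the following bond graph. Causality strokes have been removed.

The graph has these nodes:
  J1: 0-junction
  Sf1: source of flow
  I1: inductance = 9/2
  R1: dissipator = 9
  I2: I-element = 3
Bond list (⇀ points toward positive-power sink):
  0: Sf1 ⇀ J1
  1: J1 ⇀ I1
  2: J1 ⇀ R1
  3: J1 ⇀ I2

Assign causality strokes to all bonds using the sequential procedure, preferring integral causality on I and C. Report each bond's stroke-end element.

β0 stroke→Sf1  (Sf1: flow source, stroke at near end)
β1 stroke→I1  (I1 outputs flow p/I1)
β3 stroke→I2  (I2 integral (f out))
β2 stroke→J1  (J1 needs exactly one e-in)

β0 →Sf1
β1 →I1
β2 →J1
β3 →I2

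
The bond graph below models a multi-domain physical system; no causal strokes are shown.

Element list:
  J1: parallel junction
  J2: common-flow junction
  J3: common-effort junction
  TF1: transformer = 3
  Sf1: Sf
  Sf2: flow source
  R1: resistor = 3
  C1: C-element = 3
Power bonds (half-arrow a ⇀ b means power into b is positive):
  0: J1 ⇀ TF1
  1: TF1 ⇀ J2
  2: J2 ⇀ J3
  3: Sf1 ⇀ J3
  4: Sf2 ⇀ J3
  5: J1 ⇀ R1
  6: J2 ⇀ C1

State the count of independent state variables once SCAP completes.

β3 →Sf1  (source Sf1 imposes f)
β4 →Sf2  (Sf2 fixes flow; stroke at Sf2)
β2 →J3  (closing 0-jn rule on J3)
β1 →J2  (common-f at J2 fixed by 2)
β6 →J2  (common-f at J2 fixed by 2)
β0 →TF1  (TF1 one-in-one-out from 1)
β5 →J1  (closing 0-jn rule on J1)

1  (C1 all integral)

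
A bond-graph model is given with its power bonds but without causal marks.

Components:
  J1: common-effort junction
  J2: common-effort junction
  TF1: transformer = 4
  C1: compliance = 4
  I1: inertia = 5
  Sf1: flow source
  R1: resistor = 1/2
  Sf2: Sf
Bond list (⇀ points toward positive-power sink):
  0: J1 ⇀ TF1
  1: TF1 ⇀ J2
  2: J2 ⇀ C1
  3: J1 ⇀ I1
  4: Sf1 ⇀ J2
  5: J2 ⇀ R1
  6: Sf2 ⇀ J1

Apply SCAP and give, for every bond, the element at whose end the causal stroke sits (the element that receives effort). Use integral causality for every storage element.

bond 4 →Sf1  (source Sf1 imposes f)
bond 6 →Sf2  (Sf2 (Sf) sets flow on bond)
bond 2 →J2  (C1 integral (e out))
bond 1 →TF1  (common-e at J2 fixed by 2)
bond 5 →R1  (0-jn J2 has e-setter on 2)
bond 0 →J1  (TF TF1: opposite of bond 1)
bond 3 →I1  (J1 effort already set via bond 0)

β0 →J1
β1 →TF1
β2 →J2
β3 →I1
β4 →Sf1
β5 →R1
β6 →Sf2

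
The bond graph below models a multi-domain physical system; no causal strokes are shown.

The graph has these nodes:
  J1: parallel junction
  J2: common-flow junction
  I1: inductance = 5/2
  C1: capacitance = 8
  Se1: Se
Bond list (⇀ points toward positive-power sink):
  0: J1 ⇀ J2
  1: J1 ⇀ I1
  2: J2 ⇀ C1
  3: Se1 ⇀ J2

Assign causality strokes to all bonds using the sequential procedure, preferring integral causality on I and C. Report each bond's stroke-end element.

#0 stroke→J1
#1 stroke→I1
#2 stroke→J2
#3 stroke→J2

bond 3 →J2  (Se1 fixes effort; stroke away)
bond 1 →I1  (I1 outputs flow p/I1)
bond 0 →J1  (only one effort-in slot at J1)
bond 2 →J2  (1-jn J2 has f-setter on 0)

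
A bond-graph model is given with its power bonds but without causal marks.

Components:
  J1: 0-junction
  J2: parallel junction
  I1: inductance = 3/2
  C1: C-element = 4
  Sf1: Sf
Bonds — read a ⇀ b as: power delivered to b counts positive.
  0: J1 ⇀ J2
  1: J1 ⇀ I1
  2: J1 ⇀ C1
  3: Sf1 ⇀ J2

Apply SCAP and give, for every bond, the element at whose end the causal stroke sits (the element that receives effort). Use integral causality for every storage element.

bond 3 stroke→Sf1  (Sf1 (Sf) sets flow on bond)
bond 0 stroke→J2  (only one effort-in slot at J2)
bond 1 stroke→I1  (I1: I, integral causality)
bond 2 stroke→J1  (J1: last free bond brings effort in)

bond 0 →J2
bond 1 →I1
bond 2 →J1
bond 3 →Sf1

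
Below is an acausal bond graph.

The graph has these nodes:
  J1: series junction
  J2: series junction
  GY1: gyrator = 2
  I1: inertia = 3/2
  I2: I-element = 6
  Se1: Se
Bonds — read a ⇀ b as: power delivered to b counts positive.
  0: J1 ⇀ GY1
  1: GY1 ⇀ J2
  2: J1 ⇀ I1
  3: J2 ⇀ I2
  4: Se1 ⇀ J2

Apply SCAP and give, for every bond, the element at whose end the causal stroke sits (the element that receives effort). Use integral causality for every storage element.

bond 0 |J1
bond 1 |J2
bond 2 |I1
bond 3 |I2
bond 4 |J2

b4 stroke at J2  (Se1: effort source, stroke at far end)
b2 stroke at I1  (prefer integral on I1)
b0 stroke at J1  (J1: bond 2 brought flow, rest push out)
b1 stroke at J2  (GY GY1: same side as bond 0)
b3 stroke at I2  (J2: last free bond brings flow in)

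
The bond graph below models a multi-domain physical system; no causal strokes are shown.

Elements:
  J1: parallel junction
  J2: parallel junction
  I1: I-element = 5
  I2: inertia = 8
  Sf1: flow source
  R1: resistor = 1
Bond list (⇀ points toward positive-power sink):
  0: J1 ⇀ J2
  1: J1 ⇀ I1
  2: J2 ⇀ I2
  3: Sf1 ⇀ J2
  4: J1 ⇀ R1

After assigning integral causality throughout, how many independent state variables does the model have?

β3 stroke at Sf1  (Sf1 (Sf) sets flow on bond)
β1 stroke at I1  (I1: I, integral causality)
β2 stroke at I2  (I2 integral (f out))
β0 stroke at J2  (closing 0-jn rule on J2)
β4 stroke at J1  (J1: last free bond brings effort in)

2  (I1, I2 all integral)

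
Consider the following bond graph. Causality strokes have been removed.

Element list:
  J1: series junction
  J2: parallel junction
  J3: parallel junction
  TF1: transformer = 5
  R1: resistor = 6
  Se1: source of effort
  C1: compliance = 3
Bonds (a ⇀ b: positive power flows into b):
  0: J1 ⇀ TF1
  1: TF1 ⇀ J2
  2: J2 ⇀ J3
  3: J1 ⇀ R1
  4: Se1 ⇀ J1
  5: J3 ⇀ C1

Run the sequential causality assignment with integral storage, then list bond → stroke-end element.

b4 |J1  (Se1: effort source, stroke at far end)
b5 |J3  (C1: C, integral causality)
b2 |J2  (0-jn J3 has e-setter on 5)
b1 |TF1  (common-e at J2 fixed by 2)
b0 |J1  (TF1: transformer flips bond 1)
b3 |R1  (only one flow-in slot at J1)

bond 0 stroke→J1
bond 1 stroke→TF1
bond 2 stroke→J2
bond 3 stroke→R1
bond 4 stroke→J1
bond 5 stroke→J3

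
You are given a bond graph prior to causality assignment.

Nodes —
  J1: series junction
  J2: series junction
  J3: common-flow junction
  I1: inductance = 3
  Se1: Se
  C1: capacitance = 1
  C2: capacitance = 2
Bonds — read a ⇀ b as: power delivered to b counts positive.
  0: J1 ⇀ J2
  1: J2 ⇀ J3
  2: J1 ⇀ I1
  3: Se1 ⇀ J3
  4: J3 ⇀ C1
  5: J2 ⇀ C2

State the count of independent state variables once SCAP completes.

3  (C1, C2, I1 all integral)

#3 |J3  (Se1 (Se) sets effort on bond)
#2 |I1  (I1: I, integral causality)
#0 |J1  (J1: bond 2 brought flow, rest push out)
#1 |J2  (common-f at J2 fixed by 0)
#5 |J2  (1-jn J2 has f-setter on 0)
#4 |J3  (common-f at J3 fixed by 1)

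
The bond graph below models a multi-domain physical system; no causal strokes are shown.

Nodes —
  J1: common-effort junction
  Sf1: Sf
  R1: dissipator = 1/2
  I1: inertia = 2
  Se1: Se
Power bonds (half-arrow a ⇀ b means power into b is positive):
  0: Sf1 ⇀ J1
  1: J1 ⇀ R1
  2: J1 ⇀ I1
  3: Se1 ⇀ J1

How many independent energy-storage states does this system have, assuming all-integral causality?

1  (I1 all integral)

#0 stroke→Sf1  (Sf1 (Sf) sets flow on bond)
#3 stroke→J1  (Se1: effort source, stroke at far end)
#1 stroke→R1  (J1 effort already set via bond 3)
#2 stroke→I1  (J1 effort already set via bond 3)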